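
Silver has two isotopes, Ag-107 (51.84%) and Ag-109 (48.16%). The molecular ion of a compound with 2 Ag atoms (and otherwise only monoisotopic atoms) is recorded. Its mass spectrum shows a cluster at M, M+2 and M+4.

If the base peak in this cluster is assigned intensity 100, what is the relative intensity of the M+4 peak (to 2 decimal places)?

46.45

Binomial terms of (0.5184 + 0.4816)^2: M 0.2687, M+2 0.4993, M+4 0.2319 → M+2 is the base peak.
P(M+2) = C(2,1) × 0.5184^1 × 0.4816^1 = 2 × 0.5184 × 0.4816 = 0.499323 (base)
P(M+4) = C(2,2) × 0.5184^0 × 0.4816^2 = 1 × 1.0000 × 0.23193856 = 0.231939
Relative intensity = 0.231939 / 0.499323 × 100 = 46.45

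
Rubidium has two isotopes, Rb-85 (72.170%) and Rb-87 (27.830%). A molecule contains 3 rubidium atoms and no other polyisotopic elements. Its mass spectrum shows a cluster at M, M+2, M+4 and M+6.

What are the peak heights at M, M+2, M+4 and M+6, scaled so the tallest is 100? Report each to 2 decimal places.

Expanding (0.72170 + 0.27830)^3:
P(M) = 0.72170^3 = 0.375898
P(M+2) = 3 × 0.72170^2 × 0.27830^1 = 0.434858
P(M+4) = 3 × 0.72170^1 × 0.27830^2 = 0.167689
P(M+6) = 0.27830^3 = 0.021555
The M+2 peak is largest (0.434858); scaling to 100 gives 86.44 : 100.00 : 38.56 : 4.96.

86.44 : 100.00 : 38.56 : 4.96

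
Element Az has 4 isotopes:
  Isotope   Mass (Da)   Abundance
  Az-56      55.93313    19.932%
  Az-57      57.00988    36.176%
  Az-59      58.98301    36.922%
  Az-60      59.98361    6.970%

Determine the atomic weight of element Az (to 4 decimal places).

57.7311 Da

Ar = Σ fᵢ·mᵢ = 0.19932 × 55.93313 + 0.36176 × 57.00988 + 0.36922 × 58.98301 + 0.06970 × 59.98361
= 11.148591 + 20.623894 + 21.777707 + 4.180858 = 57.731050 Da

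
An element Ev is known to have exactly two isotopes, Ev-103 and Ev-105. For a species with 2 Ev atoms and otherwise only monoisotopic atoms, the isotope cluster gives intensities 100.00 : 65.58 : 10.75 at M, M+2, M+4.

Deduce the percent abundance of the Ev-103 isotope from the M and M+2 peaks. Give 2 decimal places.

If p is the fraction of Ev that is Ev-103, then I(M+2)/I(M) = [C(2,1)·p^1·(1−p)] / p^2 = 2·(1−p)/p = 65.58/100.00 = 0.6558
(1−p)/p = 0.6558/2 = 0.3279  ⇒  p = 1/(1 + 0.3279) = 0.7531
Ev-103: 75.31%, Ev-105: 24.69%.

75.31%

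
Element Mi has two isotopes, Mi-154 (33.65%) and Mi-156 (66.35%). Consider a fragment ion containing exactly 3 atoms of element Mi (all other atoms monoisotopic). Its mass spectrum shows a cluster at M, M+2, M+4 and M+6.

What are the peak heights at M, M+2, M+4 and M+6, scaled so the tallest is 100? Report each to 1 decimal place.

The 3 Mi atoms are independent, so intensities follow the terms of (0.3365 + 0.6635)^3.
P(M) = 0.3365^3 = 0.038103
P(M+2) = 3 × 0.3365^2 × 0.6635^1 = 0.225389
P(M+4) = 3 × 0.3365^1 × 0.6635^2 = 0.444414
P(M+6) = 0.6635^3 = 0.292094
The M+4 peak is largest (0.444414); scaling to 100 gives 8.6 : 50.7 : 100.0 : 65.7.

8.6 : 50.7 : 100.0 : 65.7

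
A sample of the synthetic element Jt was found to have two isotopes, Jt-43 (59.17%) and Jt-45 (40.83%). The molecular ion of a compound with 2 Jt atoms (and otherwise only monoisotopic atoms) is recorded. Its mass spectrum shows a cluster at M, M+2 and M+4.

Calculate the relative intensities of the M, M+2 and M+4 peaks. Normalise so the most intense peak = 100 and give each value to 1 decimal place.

72.5 : 100.0 : 34.5

Each Jt atom is independently Jt-43 (p = 0.5917) or Jt-45 (q = 0.4083); the cluster is the binomial expansion (p + q)^2.
P(M) = 0.5917^2 = 0.350109
P(M+2) = 2 × 0.5917^1 × 0.4083^1 = 0.483182
P(M+4) = 0.4083^2 = 0.166709
The M+2 peak is largest (0.483182); scaling to 100 gives 72.5 : 100.0 : 34.5.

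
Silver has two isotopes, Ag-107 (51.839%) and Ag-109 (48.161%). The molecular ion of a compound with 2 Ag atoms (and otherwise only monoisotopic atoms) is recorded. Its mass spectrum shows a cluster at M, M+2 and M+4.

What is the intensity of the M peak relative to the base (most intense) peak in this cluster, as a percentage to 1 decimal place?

53.8%

Term probabilities: M 0.2687, M+2 0.4993, M+4 0.2319. Base peak = M+2.
P(M+2) = C(2,1) × 0.51839^1 × 0.48161^1 = 2 × 0.51839 × 0.48161 = 0.499324 (base)
P(M) = C(2,0) × 0.51839^2 × 0.48161^0 = 1 × 0.26872819 × 1.0000 = 0.268728
Relative intensity = 0.268728 / 0.499324 × 100 = 53.8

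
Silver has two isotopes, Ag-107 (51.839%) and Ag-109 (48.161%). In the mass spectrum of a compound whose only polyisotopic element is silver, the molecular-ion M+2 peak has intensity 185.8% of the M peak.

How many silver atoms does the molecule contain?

2

For n independent Ag atoms, I(M+2)/I(M) = n · (abundance Ag-109) / (abundance Ag-107) = n · 0.48161/0.51839.
n = 1.858 × 0.51839/0.48161 = 2.00 ≈ 2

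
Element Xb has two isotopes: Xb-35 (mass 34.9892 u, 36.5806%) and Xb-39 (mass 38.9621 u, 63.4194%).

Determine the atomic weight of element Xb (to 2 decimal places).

37.51 u

The abundance-weighted mean is 0.365806 × 34.9892 + 0.634194 × 38.9621
= 12.79926 + 24.70953 = 37.50879 u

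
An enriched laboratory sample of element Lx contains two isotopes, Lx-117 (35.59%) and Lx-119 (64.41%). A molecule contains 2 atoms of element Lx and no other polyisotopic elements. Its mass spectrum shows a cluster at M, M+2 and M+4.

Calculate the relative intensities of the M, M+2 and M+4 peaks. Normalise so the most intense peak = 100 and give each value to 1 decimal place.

27.6 : 100.0 : 90.5

The 2 Lx atoms are independent, so intensities follow the terms of (0.3559 + 0.6441)^2.
P(M) = 0.3559^2 = 0.126665
P(M+2) = 2 × 0.3559^1 × 0.6441^1 = 0.458470
P(M+4) = 0.6441^2 = 0.414865
The M+2 peak is largest (0.458470); scaling to 100 gives 27.6 : 100.0 : 90.5.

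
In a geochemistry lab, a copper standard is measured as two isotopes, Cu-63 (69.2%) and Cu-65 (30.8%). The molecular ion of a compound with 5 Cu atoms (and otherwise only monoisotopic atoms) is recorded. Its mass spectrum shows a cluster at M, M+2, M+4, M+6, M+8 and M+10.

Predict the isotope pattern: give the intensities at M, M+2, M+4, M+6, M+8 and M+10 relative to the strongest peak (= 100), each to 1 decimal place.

44.9 : 100.0 : 89.0 : 39.6 : 8.8 : 0.8

The 5 Cu atoms are independent, so intensities follow the terms of (0.692 + 0.308)^5.
P(M) = 0.692^5 = 0.158683
P(M+2) = 5 × 0.692^4 × 0.308^1 = 0.353139
P(M+4) = 10 × 0.692^3 × 0.308^2 = 0.314355
P(M+6) = 10 × 0.692^2 × 0.308^3 = 0.139915
P(M+8) = 5 × 0.692^1 × 0.308^4 = 0.031137
P(M+10) = 0.308^5 = 0.002772
The M+2 peak is largest (0.353139); scaling to 100 gives 44.9 : 100.0 : 89.0 : 39.6 : 8.8 : 0.8.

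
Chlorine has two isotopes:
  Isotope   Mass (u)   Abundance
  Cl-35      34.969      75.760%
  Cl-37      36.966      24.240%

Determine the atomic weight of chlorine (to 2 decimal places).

35.45 u

Average mass = Σ (abundance × isotope mass) = 0.75760 × 34.969 + 0.24240 × 36.966
= 26.4925 + 8.9606 = 35.4531 u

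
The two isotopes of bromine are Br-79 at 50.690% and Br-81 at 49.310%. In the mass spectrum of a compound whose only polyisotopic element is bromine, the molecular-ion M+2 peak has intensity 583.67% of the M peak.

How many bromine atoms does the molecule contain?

6

With n Br atoms, P(M+2)/P(M) = C(n,1)·p^(n−1)q / p^n = n·q/p = n · 0.49310/0.50690.
n = 5.8367 × 0.50690/0.49310 = 6.00 ≈ 6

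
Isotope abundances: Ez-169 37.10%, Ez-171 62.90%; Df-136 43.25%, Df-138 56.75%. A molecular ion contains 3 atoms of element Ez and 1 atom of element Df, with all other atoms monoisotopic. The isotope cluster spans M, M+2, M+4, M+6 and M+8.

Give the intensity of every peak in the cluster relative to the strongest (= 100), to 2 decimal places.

Element Ez pattern (n=3): 0.05106481 : 0.25972857 : 0.44034843 : 0.24885819
Element Df pattern (n=1): 0.4325 : 0.5675
Convolve the two distributions (both contribute in 2-u steps):
  M: 0.05106481×0.4325 = 0.022086
  M+2: 0.05106481×0.5675 + 0.25972857×0.4325 = 0.141312
  M+4: 0.25972857×0.5675 + 0.44034843×0.4325 = 0.337847
  M+6: 0.44034843×0.5675 + 0.24885819×0.4325 = 0.357529
  M+8: 0.24885819×0.5675 = 0.141227
Scale to base peak (0.357529) = 100: 6.18 : 39.52 : 94.49 : 100.00 : 39.50

6.18 : 39.52 : 94.49 : 100.00 : 39.50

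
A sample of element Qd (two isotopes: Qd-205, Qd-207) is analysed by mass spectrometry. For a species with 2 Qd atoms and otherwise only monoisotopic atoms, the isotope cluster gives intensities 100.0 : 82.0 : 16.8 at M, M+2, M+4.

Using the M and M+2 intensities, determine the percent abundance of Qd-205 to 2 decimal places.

Write p for the Qd-205 fraction. I(M+2)/I(M) = [C(2,1)·p^1·(1−p)] / p^2 = 2·(1−p)/p = 82.0/100.0 = 0.8200
(1−p)/p = 0.8200/2 = 0.4100  ⇒  p = 1/(1 + 0.4100) = 0.7092
Qd-205: 70.92%, Qd-207: 29.08%.

70.92%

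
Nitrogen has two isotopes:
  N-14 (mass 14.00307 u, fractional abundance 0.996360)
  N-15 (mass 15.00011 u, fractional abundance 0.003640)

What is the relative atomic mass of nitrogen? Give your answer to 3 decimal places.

14.007 u

Weight each isotope mass by its fractional abundance: 0.996360 × 14.00307 + 0.003640 × 15.00011
= 13.952099 + 0.054600 = 14.006699 u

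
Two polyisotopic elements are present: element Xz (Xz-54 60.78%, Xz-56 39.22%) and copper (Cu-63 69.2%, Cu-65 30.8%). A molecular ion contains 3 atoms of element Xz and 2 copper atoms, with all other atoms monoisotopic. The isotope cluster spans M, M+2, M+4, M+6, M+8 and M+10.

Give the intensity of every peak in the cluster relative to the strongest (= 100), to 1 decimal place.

31.5 : 89.1 : 100.0 : 55.6 : 15.3 : 1.7

Element Xz pattern (n=3): 0.22453399 : 0.43466056 : 0.28047692 : 0.06032853
Copper pattern (n=2): 0.478864 : 0.426272 : 0.094864
Convolve the two distributions (both contribute in 2-u steps):
  M: 0.22453399×0.478864 = 0.107521
  M+2: 0.22453399×0.426272 + 0.43466056×0.478864 = 0.303856
  M+4: 0.22453399×0.094864 + 0.43466056×0.426272 + 0.28047692×0.478864 = 0.340894
  M+6: 0.43466056×0.094864 + 0.28047692×0.426272 + 0.06032853×0.478864 = 0.189682
  M+8: 0.28047692×0.094864 + 0.06032853×0.426272 = 0.052324
  M+10: 0.06032853×0.094864 = 0.005723
Scale to base peak (0.340894) = 100: 31.5 : 89.1 : 100.0 : 55.6 : 15.3 : 1.7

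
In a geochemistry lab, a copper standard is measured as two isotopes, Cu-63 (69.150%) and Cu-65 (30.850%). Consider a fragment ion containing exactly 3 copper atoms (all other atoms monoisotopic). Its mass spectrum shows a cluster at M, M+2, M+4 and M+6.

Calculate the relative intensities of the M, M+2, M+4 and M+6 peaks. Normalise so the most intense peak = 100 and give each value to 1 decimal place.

Each Cu atom is independently Cu-63 (p = 0.69150) or Cu-65 (q = 0.30850); the cluster is the binomial expansion (p + q)^3.
P(M) = 0.69150^3 = 0.330656
P(M+2) = 3 × 0.69150^2 × 0.30850^1 = 0.442548
P(M+4) = 3 × 0.69150^1 × 0.30850^2 = 0.197435
P(M+6) = 0.30850^3 = 0.029361
The M+2 peak is largest (0.442548); scaling to 100 gives 74.7 : 100.0 : 44.6 : 6.6.

74.7 : 100.0 : 44.6 : 6.6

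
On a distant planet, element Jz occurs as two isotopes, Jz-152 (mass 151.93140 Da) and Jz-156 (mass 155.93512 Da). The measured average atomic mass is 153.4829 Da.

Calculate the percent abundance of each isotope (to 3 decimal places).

With x = fraction of Jz-152 (so Jz-156 is 1 − x):
151.93140·x + 155.93512·(1 − x) = 153.4829
(151.93140 − 155.93512)·x = 153.4829 − 155.93512
x = -2.45222 / -4.00372 = 0.61249 → 61.249% Jz-152, 38.751% Jz-156.

Jz-152: 61.249%, Jz-156: 38.751%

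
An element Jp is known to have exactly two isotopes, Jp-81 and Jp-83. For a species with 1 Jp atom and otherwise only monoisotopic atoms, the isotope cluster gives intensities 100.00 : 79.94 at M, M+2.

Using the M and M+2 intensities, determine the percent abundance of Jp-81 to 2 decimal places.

Let p = fractional abundance of Jp-81. I(M+2)/I(M) = [C(1,1)·p^0·(1−p)] / p^1 = 1·(1−p)/p = 79.94/100.00 = 0.7994
(1−p)/p = 0.7994/1 = 0.7994  ⇒  p = 1/(1 + 0.7994) = 0.5557
Jp-81: 55.57%, Jp-83: 44.43%.

55.57%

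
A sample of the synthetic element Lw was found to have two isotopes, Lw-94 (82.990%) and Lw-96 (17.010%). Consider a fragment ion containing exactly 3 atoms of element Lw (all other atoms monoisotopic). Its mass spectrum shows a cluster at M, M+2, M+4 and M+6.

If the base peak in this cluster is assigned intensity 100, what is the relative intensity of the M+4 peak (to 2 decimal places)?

Term probabilities: M 0.5716, M+2 0.3515, M+4 0.0720, M+6 0.0049. Base peak = M.
P(M) = C(3,0) × 0.82990^3 × 0.17010^0 = 1 × 0.57158035 × 1.0000 = 0.571580 (base)
P(M+4) = C(3,2) × 0.82990^1 × 0.17010^2 = 3 × 0.8299 × 0.02893401 = 0.072037
Relative intensity = 0.072037 / 0.571580 × 100 = 12.60

12.60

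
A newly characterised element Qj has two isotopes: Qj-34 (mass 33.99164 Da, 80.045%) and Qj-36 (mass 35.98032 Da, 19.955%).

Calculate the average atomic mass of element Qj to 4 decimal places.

34.3885 Da

Average mass = Σ (abundance × isotope mass) = 0.80045 × 33.99164 + 0.19955 × 35.98032
= 27.208608 + 7.179873 = 34.388481 Da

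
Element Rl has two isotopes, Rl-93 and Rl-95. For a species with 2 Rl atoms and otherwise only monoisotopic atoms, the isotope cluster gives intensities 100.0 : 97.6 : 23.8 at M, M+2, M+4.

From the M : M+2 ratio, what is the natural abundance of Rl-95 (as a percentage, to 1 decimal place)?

32.8%

Write p for the Rl-93 fraction. I(M+2)/I(M) = [C(2,1)·p^1·(1−p)] / p^2 = 2·(1−p)/p = 97.6/100.0 = 0.9760
(1−p)/p = 0.9760/2 = 0.4880  ⇒  p = 1/(1 + 0.4880) = 0.6720
Rl-93: 67.2%, Rl-95: 32.8%.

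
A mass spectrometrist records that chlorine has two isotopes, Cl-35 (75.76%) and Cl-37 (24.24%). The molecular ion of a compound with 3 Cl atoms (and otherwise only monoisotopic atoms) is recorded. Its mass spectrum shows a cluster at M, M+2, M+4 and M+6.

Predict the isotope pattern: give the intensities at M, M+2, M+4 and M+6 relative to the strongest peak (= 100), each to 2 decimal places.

The 3 Cl atoms are independent, so intensities follow the terms of (0.7576 + 0.2424)^3.
P(M) = 0.7576^3 = 0.434830
P(M+2) = 3 × 0.7576^2 × 0.2424^1 = 0.417382
P(M+4) = 3 × 0.7576^1 × 0.2424^2 = 0.133545
P(M+6) = 0.2424^3 = 0.014243
The M peak is largest (0.434830); scaling to 100 gives 100.00 : 95.99 : 30.71 : 3.28.

100.00 : 95.99 : 30.71 : 3.28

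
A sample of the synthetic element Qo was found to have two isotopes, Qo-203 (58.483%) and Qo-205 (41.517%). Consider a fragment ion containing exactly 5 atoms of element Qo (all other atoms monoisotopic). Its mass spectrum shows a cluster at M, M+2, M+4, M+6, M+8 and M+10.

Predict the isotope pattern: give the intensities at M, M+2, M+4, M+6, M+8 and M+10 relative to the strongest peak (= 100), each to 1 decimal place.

19.8 : 70.4 : 100.0 : 71.0 : 25.2 : 3.6

Each Qo atom is independently Qo-203 (p = 0.58483) or Qo-205 (q = 0.41517); the cluster is the binomial expansion (p + q)^5.
P(M) = 0.58483^5 = 0.068415
P(M+2) = 5 × 0.58483^4 × 0.41517^1 = 0.242837
P(M+4) = 10 × 0.58483^3 × 0.41517^2 = 0.344779
P(M+6) = 10 × 0.58483^2 × 0.41517^3 = 0.244758
P(M+8) = 5 × 0.58483^1 × 0.41517^4 = 0.086877
P(M+10) = 0.41517^5 = 0.012335
The M+4 peak is largest (0.344779); scaling to 100 gives 19.8 : 70.4 : 100.0 : 71.0 : 25.2 : 3.6.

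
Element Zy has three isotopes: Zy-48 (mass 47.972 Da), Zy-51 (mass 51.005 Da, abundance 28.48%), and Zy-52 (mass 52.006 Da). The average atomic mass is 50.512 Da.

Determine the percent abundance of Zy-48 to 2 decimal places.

The remaining 71.52% is split between Zy-48 (fraction x) and Zy-52 (fraction 0.7152 − x).
Substituting: 47.972x + 52.006(0.7152 − x) = 35.985776
(47.972 − 52.006)x = -1.2089152  ⇒  x = 0.29968, y = 0.41552
Zy-48: 29.97%, Zy-52: 41.55%.

29.97%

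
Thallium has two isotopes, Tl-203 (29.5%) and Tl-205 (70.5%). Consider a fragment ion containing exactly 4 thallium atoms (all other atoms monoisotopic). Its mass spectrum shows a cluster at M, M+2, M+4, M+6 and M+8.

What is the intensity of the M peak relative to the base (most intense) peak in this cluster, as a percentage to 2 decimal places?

Term probabilities: M 0.0076, M+2 0.0724, M+4 0.2595, M+6 0.4135, M+8 0.2470. Base peak = M+6.
P(M+6) = C(4,3) × 0.295^1 × 0.705^3 = 4 × 0.2950 × 0.35040263 = 0.413475 (base)
P(M) = C(4,0) × 0.295^4 × 0.705^0 = 1 × 0.00757335 × 1.0000 = 0.007573
Relative intensity = 0.007573 / 0.413475 × 100 = 1.83

1.83%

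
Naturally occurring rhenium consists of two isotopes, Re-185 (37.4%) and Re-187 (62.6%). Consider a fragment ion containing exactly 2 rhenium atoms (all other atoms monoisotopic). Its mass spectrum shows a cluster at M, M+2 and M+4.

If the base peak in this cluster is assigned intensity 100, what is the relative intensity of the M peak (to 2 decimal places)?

29.87

(0.374 + 0.626)^2 gives M 0.1399, M+2 0.4682, M+4 0.3919; the largest is M+2.
P(M+2) = C(2,1) × 0.374^1 × 0.626^1 = 2 × 0.3740 × 0.6260 = 0.468248 (base)
P(M) = C(2,0) × 0.374^2 × 0.626^0 = 1 × 0.139876 × 1.0000 = 0.139876
Relative intensity = 0.139876 / 0.468248 × 100 = 29.87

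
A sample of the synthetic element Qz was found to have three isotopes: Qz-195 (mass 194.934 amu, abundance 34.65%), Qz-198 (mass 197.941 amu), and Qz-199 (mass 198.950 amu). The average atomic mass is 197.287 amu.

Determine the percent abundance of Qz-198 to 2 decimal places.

Let x and y be the fractions of Qz-198 and Qz-199. Then x + y = 1 − 0.3465 = 0.6535 and 197.941x + 198.950y = 197.287 − 0.3465×194.934 = 129.742369.
Substituting: 197.941x + 198.950(0.6535 − x) = 129.742369
(197.941 − 198.950)x = -0.271456  ⇒  x = 0.26903, y = 0.38447
Qz-198: 26.90%, Qz-199: 38.45%.

26.90%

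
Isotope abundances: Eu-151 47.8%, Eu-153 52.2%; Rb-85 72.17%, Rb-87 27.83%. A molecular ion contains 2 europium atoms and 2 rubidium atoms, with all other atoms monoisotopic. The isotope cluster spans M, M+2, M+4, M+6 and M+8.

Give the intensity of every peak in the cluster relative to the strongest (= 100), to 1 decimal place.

33.0 : 97.7 : 100.0 : 41.1 : 5.9

Europium pattern (n=2): 0.228484 : 0.499032 : 0.272484
Rubidium pattern (n=2): 0.52085089 : 0.40169822 : 0.07745089
Convolve the two distributions (both contribute in 2-u steps):
  M: 0.228484×0.52085089 = 0.119006
  M+2: 0.228484×0.40169822 + 0.499032×0.52085089 = 0.351703
  M+4: 0.228484×0.07745089 + 0.499032×0.40169822 + 0.272484×0.52085089 = 0.360080
  M+6: 0.499032×0.07745089 + 0.272484×0.40169822 = 0.148107
  M+8: 0.272484×0.07745089 = 0.021104
Scale to base peak (0.360080) = 100: 33.0 : 97.7 : 100.0 : 41.1 : 5.9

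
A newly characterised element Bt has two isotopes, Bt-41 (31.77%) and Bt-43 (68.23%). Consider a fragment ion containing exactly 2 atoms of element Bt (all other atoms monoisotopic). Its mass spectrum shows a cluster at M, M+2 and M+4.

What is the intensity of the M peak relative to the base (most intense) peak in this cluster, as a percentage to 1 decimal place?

21.7%

Binomial terms of (0.3177 + 0.6823)^2: M 0.1009, M+2 0.4335, M+4 0.4655 → M+4 is the base peak.
P(M+4) = C(2,2) × 0.3177^0 × 0.6823^2 = 1 × 1.0000 × 0.46553329 = 0.465533 (base)
P(M) = C(2,0) × 0.3177^2 × 0.6823^0 = 1 × 0.10093329 × 1.0000 = 0.100933
Relative intensity = 0.100933 / 0.465533 × 100 = 21.7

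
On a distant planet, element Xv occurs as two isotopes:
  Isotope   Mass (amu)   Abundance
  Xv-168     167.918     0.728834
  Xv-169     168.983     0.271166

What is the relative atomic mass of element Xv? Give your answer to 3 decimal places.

168.207 amu

Average mass = Σ (abundance × isotope mass) = 0.728834 × 167.918 + 0.271166 × 168.983
= 122.3843 + 45.8224 = 168.2067 amu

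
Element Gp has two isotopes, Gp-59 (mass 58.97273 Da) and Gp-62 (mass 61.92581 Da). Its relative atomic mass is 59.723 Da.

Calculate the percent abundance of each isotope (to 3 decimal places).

Let x be the fractional abundance of Gp-59; then Gp-62 has abundance 1 − x.
58.97273·x + 61.92581·(1 − x) = 59.723
(58.97273 − 61.92581)·x = 59.723 − 61.92581
x = -2.20281 / -2.95308 = 0.74594 → 74.594% Gp-59, 25.406% Gp-62.

Gp-59: 74.594%, Gp-62: 25.406%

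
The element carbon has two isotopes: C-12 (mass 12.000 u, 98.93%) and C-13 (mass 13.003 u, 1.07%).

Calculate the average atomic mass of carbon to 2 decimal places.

Weight each isotope mass by its fractional abundance: 0.9893 × 12.000 + 0.0107 × 13.003
= 11.8716 + 0.1391 = 12.0107 u

12.01 u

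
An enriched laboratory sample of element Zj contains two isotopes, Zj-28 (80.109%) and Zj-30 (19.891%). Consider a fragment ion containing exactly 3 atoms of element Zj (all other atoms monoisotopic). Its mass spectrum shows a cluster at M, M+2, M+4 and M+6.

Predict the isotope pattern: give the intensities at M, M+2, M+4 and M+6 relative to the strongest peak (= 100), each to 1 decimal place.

100.0 : 74.5 : 18.5 : 1.5

Each Zj atom is independently Zj-28 (p = 0.80109) or Zj-30 (q = 0.19891); the cluster is the binomial expansion (p + q)^3.
P(M) = 0.80109^3 = 0.514096
P(M+2) = 3 × 0.80109^2 × 0.19891^1 = 0.382949
P(M+4) = 3 × 0.80109^1 × 0.19891^2 = 0.095086
P(M+6) = 0.19891^3 = 0.007870
The M peak is largest (0.514096); scaling to 100 gives 100.0 : 74.5 : 18.5 : 1.5.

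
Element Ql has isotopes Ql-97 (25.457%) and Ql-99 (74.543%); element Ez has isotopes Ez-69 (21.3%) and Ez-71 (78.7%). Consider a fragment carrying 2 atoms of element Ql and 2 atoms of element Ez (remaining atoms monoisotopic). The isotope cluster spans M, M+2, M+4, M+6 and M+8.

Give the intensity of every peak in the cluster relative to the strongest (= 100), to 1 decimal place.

Element Ql pattern (n=2): 0.06480588 : 0.37952823 : 0.55566588
Element Ez pattern (n=2): 0.045369 : 0.335262 : 0.619369
Convolve the two distributions (both contribute in 2-u steps):
  M: 0.06480588×0.045369 = 0.002940
  M+2: 0.06480588×0.335262 + 0.37952823×0.045369 = 0.038946
  M+4: 0.06480588×0.619369 + 0.37952823×0.335262 + 0.55566588×0.045369 = 0.192590
  M+6: 0.37952823×0.619369 + 0.55566588×0.335262 = 0.421362
  M+8: 0.55566588×0.619369 = 0.344162
Scale to base peak (0.421362) = 100: 0.7 : 9.2 : 45.7 : 100.0 : 81.7

0.7 : 9.2 : 45.7 : 100.0 : 81.7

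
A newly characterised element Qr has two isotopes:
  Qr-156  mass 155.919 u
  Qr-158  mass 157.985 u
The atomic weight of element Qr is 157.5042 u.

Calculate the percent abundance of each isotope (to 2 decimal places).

Qr-156: 23.27%, Qr-158: 76.73%

With x = fraction of Qr-156 (so Qr-158 is 1 − x):
155.919·x + 157.985·(1 − x) = 157.5042
(155.919 − 157.985)·x = 157.5042 − 157.985
x = -0.4808 / -2.066 = 0.23272 → 23.27% Qr-156, 76.73% Qr-158.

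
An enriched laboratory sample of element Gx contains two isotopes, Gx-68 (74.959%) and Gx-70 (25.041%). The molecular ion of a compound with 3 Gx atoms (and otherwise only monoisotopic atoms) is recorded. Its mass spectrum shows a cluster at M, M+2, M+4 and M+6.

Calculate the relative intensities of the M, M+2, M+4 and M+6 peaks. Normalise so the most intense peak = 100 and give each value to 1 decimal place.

The 3 Gx atoms are independent, so intensities follow the terms of (0.74959 + 0.25041)^3.
P(M) = 0.74959^3 = 0.421184
P(M+2) = 3 × 0.74959^2 × 0.25041^1 = 0.422105
P(M+4) = 3 × 0.74959^1 × 0.25041^2 = 0.141010
P(M+6) = 0.25041^3 = 0.015702
The M+2 peak is largest (0.422105); scaling to 100 gives 99.8 : 100.0 : 33.4 : 3.7.

99.8 : 100.0 : 33.4 : 3.7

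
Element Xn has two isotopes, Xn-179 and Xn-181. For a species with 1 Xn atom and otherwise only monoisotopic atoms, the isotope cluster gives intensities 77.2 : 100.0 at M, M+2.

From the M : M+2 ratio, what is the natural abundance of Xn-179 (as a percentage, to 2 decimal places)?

43.57%

Write p for the Xn-179 fraction. I(M+2)/I(M) = [C(1,1)·p^0·(1−p)] / p^1 = 1·(1−p)/p = 100.0/77.2 = 1.2953
(1−p)/p = 1.2953/1 = 1.2953  ⇒  p = 1/(1 + 1.2953) = 0.4357
Xn-179: 43.57%, Xn-181: 56.43%.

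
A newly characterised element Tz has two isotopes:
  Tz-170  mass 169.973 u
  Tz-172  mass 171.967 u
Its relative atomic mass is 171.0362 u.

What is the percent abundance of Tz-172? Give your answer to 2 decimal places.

Writing the weighted mean with unknown fraction x of Tz-170:
169.973·x + 171.967·(1 − x) = 171.0362
(169.973 − 171.967)·x = 171.0362 − 171.967
x = -0.9308 / -1.994 = 0.46680 → 46.68% Tz-170, 53.32% Tz-172.

53.32%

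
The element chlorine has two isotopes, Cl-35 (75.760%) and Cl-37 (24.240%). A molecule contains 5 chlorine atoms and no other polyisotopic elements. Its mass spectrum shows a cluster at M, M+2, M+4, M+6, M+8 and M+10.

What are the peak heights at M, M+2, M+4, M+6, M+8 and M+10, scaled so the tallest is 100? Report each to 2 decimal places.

Each Cl atom is independently Cl-35 (p = 0.75760) or Cl-37 (q = 0.24240); the cluster is the binomial expansion (p + q)^5.
P(M) = 0.75760^5 = 0.249574
P(M+2) = 5 × 0.75760^4 × 0.24240^1 = 0.399266
P(M+4) = 10 × 0.75760^3 × 0.24240^2 = 0.255497
P(M+6) = 10 × 0.75760^2 × 0.24240^3 = 0.081748
P(M+8) = 5 × 0.75760^1 × 0.24240^4 = 0.013078
P(M+10) = 0.24240^5 = 0.000837
The M+2 peak is largest (0.399266); scaling to 100 gives 62.51 : 100.00 : 63.99 : 20.47 : 3.28 : 0.21.

62.51 : 100.00 : 63.99 : 20.47 : 3.28 : 0.21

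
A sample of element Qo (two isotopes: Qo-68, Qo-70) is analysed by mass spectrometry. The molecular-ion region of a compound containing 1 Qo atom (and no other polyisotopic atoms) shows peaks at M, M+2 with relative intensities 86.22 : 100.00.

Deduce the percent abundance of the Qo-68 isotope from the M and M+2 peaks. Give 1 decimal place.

If p is the fraction of Qo that is Qo-68, then I(M+2)/I(M) = [C(1,1)·p^0·(1−p)] / p^1 = 1·(1−p)/p = 100.00/86.22 = 1.1598
(1−p)/p = 1.1598/1 = 1.1598  ⇒  p = 1/(1 + 1.1598) = 0.4630
Qo-68: 46.3%, Qo-70: 53.7%.

46.3%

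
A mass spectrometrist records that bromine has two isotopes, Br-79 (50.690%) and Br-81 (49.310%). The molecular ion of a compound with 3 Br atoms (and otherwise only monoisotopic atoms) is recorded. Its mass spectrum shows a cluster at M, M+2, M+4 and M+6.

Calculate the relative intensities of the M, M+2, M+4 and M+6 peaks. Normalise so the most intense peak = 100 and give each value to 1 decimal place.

Each Br atom is independently Br-79 (p = 0.50690) or Br-81 (q = 0.49310); the cluster is the binomial expansion (p + q)^3.
P(M) = 0.50690^3 = 0.130247
P(M+2) = 3 × 0.50690^2 × 0.49310^1 = 0.380103
P(M+4) = 3 × 0.50690^1 × 0.49310^2 = 0.369755
P(M+6) = 0.49310^3 = 0.119896
The M+2 peak is largest (0.380103); scaling to 100 gives 34.3 : 100.0 : 97.3 : 31.5.

34.3 : 100.0 : 97.3 : 31.5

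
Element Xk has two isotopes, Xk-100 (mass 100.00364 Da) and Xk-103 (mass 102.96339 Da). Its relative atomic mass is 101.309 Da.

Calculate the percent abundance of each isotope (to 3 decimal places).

Let x be the fractional abundance of Xk-100; then Xk-103 has abundance 1 − x.
100.00364·x + 102.96339·(1 − x) = 101.309
(100.00364 − 102.96339)·x = 101.309 − 102.96339
x = -1.65439 / -2.95975 = 0.55896 → 55.896% Xk-100, 44.104% Xk-103.

Xk-100: 55.896%, Xk-103: 44.104%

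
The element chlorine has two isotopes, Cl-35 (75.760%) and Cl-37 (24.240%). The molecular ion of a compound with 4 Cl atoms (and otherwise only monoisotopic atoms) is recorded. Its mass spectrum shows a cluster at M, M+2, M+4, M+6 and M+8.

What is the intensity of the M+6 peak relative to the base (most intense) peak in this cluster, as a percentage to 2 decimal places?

10.24%

Binomial terms of (0.75760 + 0.24240)^4: M 0.3294, M+2 0.4216, M+4 0.2023, M+6 0.0432, M+8 0.0035 → M+2 is the base peak.
P(M+2) = C(4,1) × 0.75760^3 × 0.24240^1 = 4 × 0.4348304 × 0.2424 = 0.421612 (base)
P(M+6) = C(4,3) × 0.75760^1 × 0.24240^3 = 4 × 0.7576 × 0.01424288 = 0.043162
Relative intensity = 0.043162 / 0.421612 × 100 = 10.24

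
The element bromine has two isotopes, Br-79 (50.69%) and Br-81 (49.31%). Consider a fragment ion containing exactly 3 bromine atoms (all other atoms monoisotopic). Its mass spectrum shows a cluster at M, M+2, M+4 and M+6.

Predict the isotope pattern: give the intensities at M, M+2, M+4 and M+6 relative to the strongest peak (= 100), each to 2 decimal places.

34.27 : 100.00 : 97.28 : 31.54

Each Br atom is independently Br-79 (p = 0.5069) or Br-81 (q = 0.4931); the cluster is the binomial expansion (p + q)^3.
P(M) = 0.5069^3 = 0.130247
P(M+2) = 3 × 0.5069^2 × 0.4931^1 = 0.380103
P(M+4) = 3 × 0.5069^1 × 0.4931^2 = 0.369755
P(M+6) = 0.4931^3 = 0.119896
The M+2 peak is largest (0.380103); scaling to 100 gives 34.27 : 100.00 : 97.28 : 31.54.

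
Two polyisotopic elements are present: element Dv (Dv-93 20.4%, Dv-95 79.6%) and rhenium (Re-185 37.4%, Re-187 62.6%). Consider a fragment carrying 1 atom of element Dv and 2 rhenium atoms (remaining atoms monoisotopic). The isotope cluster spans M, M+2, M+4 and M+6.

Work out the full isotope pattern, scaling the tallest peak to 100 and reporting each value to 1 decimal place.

6.3 : 45.7 : 100.0 : 68.9

Element Dv pattern (n=1): 0.2040 : 0.7960
Rhenium pattern (n=2): 0.139876 : 0.468248 : 0.391876
Convolve the two distributions (both contribute in 2-u steps):
  M: 0.2040×0.139876 = 0.028535
  M+2: 0.2040×0.468248 + 0.7960×0.139876 = 0.206864
  M+4: 0.2040×0.391876 + 0.7960×0.468248 = 0.452668
  M+6: 0.7960×0.391876 = 0.311933
Scale to base peak (0.452668) = 100: 6.3 : 45.7 : 100.0 : 68.9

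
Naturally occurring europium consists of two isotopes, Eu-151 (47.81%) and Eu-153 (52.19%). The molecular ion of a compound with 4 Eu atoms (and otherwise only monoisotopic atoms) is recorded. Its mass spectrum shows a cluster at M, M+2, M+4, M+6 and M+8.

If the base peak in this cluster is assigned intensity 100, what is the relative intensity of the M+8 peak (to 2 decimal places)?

19.86

(0.4781 + 0.5219)^4 gives M 0.0522, M+2 0.2281, M+4 0.3736, M+6 0.2719, M+8 0.0742; the largest is M+4.
P(M+4) = C(4,2) × 0.4781^2 × 0.5219^2 = 6 × 0.22857961 × 0.27237961 = 0.373563 (base)
P(M+8) = C(4,4) × 0.4781^0 × 0.5219^4 = 1 × 1.0000 × 0.07419065 = 0.074191
Relative intensity = 0.074191 / 0.373563 × 100 = 19.86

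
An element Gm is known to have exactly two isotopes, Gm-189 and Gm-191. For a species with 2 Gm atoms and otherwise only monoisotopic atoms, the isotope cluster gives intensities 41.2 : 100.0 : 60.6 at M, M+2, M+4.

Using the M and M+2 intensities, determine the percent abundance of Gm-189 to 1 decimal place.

Write p for the Gm-189 fraction. I(M+2)/I(M) = [C(2,1)·p^1·(1−p)] / p^2 = 2·(1−p)/p = 100.0/41.2 = 2.4272
(1−p)/p = 2.4272/2 = 1.2136  ⇒  p = 1/(1 + 1.2136) = 0.4518
Gm-189: 45.2%, Gm-191: 54.8%.

45.2%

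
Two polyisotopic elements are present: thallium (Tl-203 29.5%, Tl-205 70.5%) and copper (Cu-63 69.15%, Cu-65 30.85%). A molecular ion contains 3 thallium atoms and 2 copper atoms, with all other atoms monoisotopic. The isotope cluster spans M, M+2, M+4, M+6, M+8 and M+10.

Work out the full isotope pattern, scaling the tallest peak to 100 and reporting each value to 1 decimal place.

Thallium pattern (n=3): 0.02567237 : 0.18405787 : 0.43986713 : 0.35040263
Copper pattern (n=2): 0.47817225 : 0.4266555 : 0.09517225
Convolve the two distributions (both contribute in 2-u steps):
  M: 0.02567237×0.47817225 = 0.012276
  M+2: 0.02567237×0.4266555 + 0.18405787×0.47817225 = 0.098965
  M+4: 0.02567237×0.09517225 + 0.18405787×0.4266555 + 0.43986713×0.47817225 = 0.291305
  M+6: 0.18405787×0.09517225 + 0.43986713×0.4266555 + 0.35040263×0.47817225 = 0.372742
  M+8: 0.43986713×0.09517225 + 0.35040263×0.4266555 = 0.191364
  M+10: 0.35040263×0.09517225 = 0.033349
Scale to base peak (0.372742) = 100: 3.3 : 26.6 : 78.2 : 100.0 : 51.3 : 8.9

3.3 : 26.6 : 78.2 : 100.0 : 51.3 : 8.9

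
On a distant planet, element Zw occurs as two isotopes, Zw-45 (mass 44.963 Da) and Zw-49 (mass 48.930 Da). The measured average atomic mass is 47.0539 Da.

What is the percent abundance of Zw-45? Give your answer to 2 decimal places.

47.29%

Writing the weighted mean with unknown fraction x of Zw-45:
44.963·x + 48.930·(1 − x) = 47.0539
(44.963 − 48.930)·x = 47.0539 − 48.930
x = -1.8761 / -3.967 = 0.47293 → 47.29% Zw-45, 52.71% Zw-49.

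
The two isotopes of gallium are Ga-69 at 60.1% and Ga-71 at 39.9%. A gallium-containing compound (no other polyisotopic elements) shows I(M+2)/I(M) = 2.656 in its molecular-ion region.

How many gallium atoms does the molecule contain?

With n Ga atoms, P(M+2)/P(M) = C(n,1)·p^(n−1)q / p^n = n·q/p = n · 0.399/0.601.
n = 2.656 × 0.601/0.399 = 4.00 ≈ 4

4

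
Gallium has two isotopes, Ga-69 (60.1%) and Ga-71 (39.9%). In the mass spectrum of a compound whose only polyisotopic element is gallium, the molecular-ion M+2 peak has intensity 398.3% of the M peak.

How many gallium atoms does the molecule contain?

The M+2/M ratio from n Ga atoms is n · q/p = n · 0.399/0.601.
n = 3.983 × 0.601/0.399 = 6.00 ≈ 6

6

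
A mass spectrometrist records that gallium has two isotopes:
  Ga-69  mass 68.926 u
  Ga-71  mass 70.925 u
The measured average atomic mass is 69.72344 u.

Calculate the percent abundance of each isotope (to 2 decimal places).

Ga-69: 60.11%, Ga-71: 39.89%

With x = fraction of Ga-69 (so Ga-71 is 1 − x):
68.926·x + 70.925·(1 − x) = 69.72344
(68.926 − 70.925)·x = 69.72344 − 70.925
x = -1.20156 / -1.999 = 0.60108 → 60.11% Ga-69, 39.89% Ga-71.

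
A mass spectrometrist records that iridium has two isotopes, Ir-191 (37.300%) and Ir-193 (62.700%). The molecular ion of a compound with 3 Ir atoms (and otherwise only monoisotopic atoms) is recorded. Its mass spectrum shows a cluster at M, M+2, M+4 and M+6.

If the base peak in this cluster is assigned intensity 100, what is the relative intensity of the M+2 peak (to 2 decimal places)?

(0.37300 + 0.62700)^3 gives M 0.0519, M+2 0.2617, M+4 0.4399, M+6 0.2465; the largest is M+4.
P(M+4) = C(3,2) × 0.37300^1 × 0.62700^2 = 3 × 0.3730 × 0.393129 = 0.439911 (base)
P(M+2) = C(3,1) × 0.37300^2 × 0.62700^1 = 3 × 0.139129 × 0.6270 = 0.261702
Relative intensity = 0.261702 / 0.439911 × 100 = 59.49

59.49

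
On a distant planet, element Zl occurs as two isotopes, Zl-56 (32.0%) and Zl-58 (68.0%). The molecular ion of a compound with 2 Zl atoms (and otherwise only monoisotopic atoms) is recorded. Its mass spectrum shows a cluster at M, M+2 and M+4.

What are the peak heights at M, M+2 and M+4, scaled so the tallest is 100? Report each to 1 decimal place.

The 2 Zl atoms are independent, so intensities follow the terms of (0.320 + 0.680)^2.
P(M) = 0.320^2 = 0.102400
P(M+2) = 2 × 0.320^1 × 0.680^1 = 0.435200
P(M+4) = 0.680^2 = 0.462400
The M+4 peak is largest (0.462400); scaling to 100 gives 22.1 : 94.1 : 100.0.

22.1 : 94.1 : 100.0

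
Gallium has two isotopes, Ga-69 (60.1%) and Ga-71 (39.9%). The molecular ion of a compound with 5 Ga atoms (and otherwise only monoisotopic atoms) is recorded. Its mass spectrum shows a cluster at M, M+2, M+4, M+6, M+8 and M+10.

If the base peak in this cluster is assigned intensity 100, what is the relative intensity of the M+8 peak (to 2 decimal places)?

22.04

Binomial terms of (0.601 + 0.399)^5: M 0.0784, M+2 0.2603, M+4 0.3456, M+6 0.2294, M+8 0.0762, M+10 0.0101 → M+4 is the base peak.
P(M+4) = C(5,2) × 0.601^3 × 0.399^2 = 10 × 0.2170818 × 0.159201 = 0.345596 (base)
P(M+8) = C(5,4) × 0.601^1 × 0.399^4 = 5 × 0.6010 × 0.02534496 = 0.076162
Relative intensity = 0.076162 / 0.345596 × 100 = 22.04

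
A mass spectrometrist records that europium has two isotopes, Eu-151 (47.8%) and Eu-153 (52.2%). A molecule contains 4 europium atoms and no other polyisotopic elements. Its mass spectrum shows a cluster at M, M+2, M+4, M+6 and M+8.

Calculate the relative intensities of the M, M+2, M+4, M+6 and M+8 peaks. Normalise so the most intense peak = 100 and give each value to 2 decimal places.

13.98 : 61.05 : 100.00 : 72.80 : 19.88

Each Eu atom is independently Eu-151 (p = 0.478) or Eu-153 (q = 0.522); the cluster is the binomial expansion (p + q)^4.
P(M) = 0.478^4 = 0.052205
P(M+2) = 4 × 0.478^3 × 0.522^1 = 0.228042
P(M+4) = 6 × 0.478^2 × 0.522^2 = 0.373549
P(M+6) = 4 × 0.478^1 × 0.522^3 = 0.271956
P(M+8) = 0.522^4 = 0.074248
The M+4 peak is largest (0.373549); scaling to 100 gives 13.98 : 61.05 : 100.00 : 72.80 : 19.88.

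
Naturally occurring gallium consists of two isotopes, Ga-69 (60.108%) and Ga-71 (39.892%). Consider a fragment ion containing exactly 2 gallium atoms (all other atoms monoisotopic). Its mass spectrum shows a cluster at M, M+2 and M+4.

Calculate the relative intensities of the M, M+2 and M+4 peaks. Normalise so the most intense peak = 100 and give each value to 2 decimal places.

75.34 : 100.00 : 33.18

Expanding (0.60108 + 0.39892)^2:
P(M) = 0.60108^2 = 0.361297
P(M+2) = 2 × 0.60108^1 × 0.39892^1 = 0.479566
P(M+4) = 0.39892^2 = 0.159137
The M+2 peak is largest (0.479566); scaling to 100 gives 75.34 : 100.00 : 33.18.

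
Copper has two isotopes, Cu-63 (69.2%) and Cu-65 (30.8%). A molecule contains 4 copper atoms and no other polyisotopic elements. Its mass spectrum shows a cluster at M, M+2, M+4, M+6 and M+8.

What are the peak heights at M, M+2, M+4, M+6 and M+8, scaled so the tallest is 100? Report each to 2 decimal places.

Each Cu atom is independently Cu-63 (p = 0.692) or Cu-65 (q = 0.308); the cluster is the binomial expansion (p + q)^4.
P(M) = 0.692^4 = 0.229311
P(M+2) = 4 × 0.692^3 × 0.308^1 = 0.408253
P(M+4) = 6 × 0.692^2 × 0.308^2 = 0.272562
P(M+6) = 4 × 0.692^1 × 0.308^3 = 0.080876
P(M+8) = 0.308^4 = 0.008999
The M+2 peak is largest (0.408253); scaling to 100 gives 56.17 : 100.00 : 66.76 : 19.81 : 2.20.

56.17 : 100.00 : 66.76 : 19.81 : 2.20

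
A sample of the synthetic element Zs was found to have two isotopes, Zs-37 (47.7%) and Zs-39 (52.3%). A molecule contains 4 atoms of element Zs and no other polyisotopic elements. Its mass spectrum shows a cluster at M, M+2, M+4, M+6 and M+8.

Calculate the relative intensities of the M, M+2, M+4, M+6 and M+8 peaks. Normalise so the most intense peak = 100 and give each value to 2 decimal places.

The 4 Zs atoms are independent, so intensities follow the terms of (0.477 + 0.523)^4.
P(M) = 0.477^4 = 0.051769
P(M+2) = 4 × 0.477^3 × 0.523^1 = 0.227048
P(M+4) = 6 × 0.477^2 × 0.523^2 = 0.373415
P(M+6) = 4 × 0.477^1 × 0.523^3 = 0.272950
P(M+8) = 0.523^4 = 0.074818
The M+4 peak is largest (0.373415); scaling to 100 gives 13.86 : 60.80 : 100.00 : 73.10 : 20.04.

13.86 : 60.80 : 100.00 : 73.10 : 20.04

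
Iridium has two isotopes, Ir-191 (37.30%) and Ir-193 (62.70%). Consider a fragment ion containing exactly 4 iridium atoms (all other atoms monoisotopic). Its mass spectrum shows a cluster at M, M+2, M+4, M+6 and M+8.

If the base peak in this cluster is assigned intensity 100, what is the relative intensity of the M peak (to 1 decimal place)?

(0.3730 + 0.6270)^4 gives M 0.0194, M+2 0.1302, M+4 0.3282, M+6 0.3678, M+8 0.1546; the largest is M+6.
P(M+6) = C(4,3) × 0.3730^1 × 0.6270^3 = 4 × 0.3730 × 0.24649188 = 0.367766 (base)
P(M) = C(4,0) × 0.3730^4 × 0.6270^0 = 1 × 0.01935688 × 1.0000 = 0.019357
Relative intensity = 0.019357 / 0.367766 × 100 = 5.3

5.3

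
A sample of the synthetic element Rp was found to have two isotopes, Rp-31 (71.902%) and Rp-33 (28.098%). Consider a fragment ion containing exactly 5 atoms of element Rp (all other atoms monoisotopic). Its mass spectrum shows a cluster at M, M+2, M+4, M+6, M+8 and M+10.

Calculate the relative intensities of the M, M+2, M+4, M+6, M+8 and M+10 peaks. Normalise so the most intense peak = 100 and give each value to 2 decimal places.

51.18 : 100.00 : 78.16 : 30.54 : 5.97 : 0.47

Expanding (0.71902 + 0.28098)^5:
P(M) = 0.71902^5 = 0.192179
P(M+2) = 5 × 0.71902^4 × 0.28098^1 = 0.375499
P(M+4) = 10 × 0.71902^3 × 0.28098^2 = 0.293477
P(M+6) = 10 × 0.71902^2 × 0.28098^3 = 0.114685
P(M+8) = 5 × 0.71902^1 × 0.28098^4 = 0.022408
P(M+10) = 0.28098^5 = 0.001751
The M+2 peak is largest (0.375499); scaling to 100 gives 51.18 : 100.00 : 78.16 : 30.54 : 5.97 : 0.47.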